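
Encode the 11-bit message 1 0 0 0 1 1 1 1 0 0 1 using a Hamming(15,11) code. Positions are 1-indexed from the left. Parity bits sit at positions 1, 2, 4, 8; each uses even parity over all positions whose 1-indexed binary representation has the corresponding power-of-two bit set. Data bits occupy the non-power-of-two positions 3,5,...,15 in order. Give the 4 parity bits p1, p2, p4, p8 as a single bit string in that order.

0001

Place data bits at non-power-of-two positions: b3=1, b5=0, b6=0, b7=0, b9=1, b10=1, b11=1, b12=1, b13=0, b14=0, b15=1.
p1 = XOR of data positions {3,5,7,9,11,13,15} = 1⊕0⊕0⊕1⊕1⊕0⊕1 = 0
p2 = XOR of data positions {3,6,7,10,11,14,15} = 1⊕0⊕0⊕1⊕1⊕0⊕1 = 0
p4 = XOR of data positions {5,6,7,12,13,14,15} = 0⊕0⊕0⊕1⊕0⊕0⊕1 = 0
p8 = XOR of data positions {9,10,11,12,13,14,15} = 1⊕1⊕1⊕1⊕0⊕0⊕1 = 1
Parity bits p1,p2,p4,p8 = 0001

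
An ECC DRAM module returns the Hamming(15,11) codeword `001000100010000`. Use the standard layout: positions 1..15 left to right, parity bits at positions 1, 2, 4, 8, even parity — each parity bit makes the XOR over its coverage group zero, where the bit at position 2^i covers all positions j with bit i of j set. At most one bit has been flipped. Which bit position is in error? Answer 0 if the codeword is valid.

15

s1: b1⊕b3⊕b5⊕b7⊕b9⊕b11⊕b13⊕b15 = 0⊕1⊕0⊕1⊕0⊕1⊕0⊕0 = 1
s2: b2⊕b3⊕b6⊕b7⊕b10⊕b11⊕b14⊕b15 = 0⊕1⊕0⊕1⊕0⊕1⊕0⊕0 = 1
s4: b4⊕b5⊕b6⊕b7⊕b12⊕b13⊕b14⊕b15 = 0⊕0⊕0⊕1⊕0⊕0⊕0⊕0 = 1
s8: b8⊕b9⊕b10⊕b11⊕b12⊕b13⊕b14⊕b15 = 0⊕0⊕0⊕1⊕0⊕0⊕0⊕0 = 1
Syndrome (s8...s1) = 1111 → position 15.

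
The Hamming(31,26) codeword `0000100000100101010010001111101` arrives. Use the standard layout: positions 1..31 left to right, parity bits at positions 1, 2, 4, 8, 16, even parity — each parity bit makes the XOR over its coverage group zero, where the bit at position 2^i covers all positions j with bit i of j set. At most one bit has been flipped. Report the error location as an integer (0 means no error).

s1: b1⊕b3⊕b5⊕b7⊕b9⊕b11⊕b13⊕b15⊕b17⊕b19⊕b21⊕b23⊕b25⊕b27⊕b29⊕b31 = 0⊕0⊕1⊕0⊕0⊕1⊕0⊕0⊕0⊕0⊕1⊕0⊕1⊕1⊕1⊕1 = 1
s2: b2⊕b3⊕b6⊕b7⊕b10⊕b11⊕b14⊕b15⊕b18⊕b19⊕b22⊕b23⊕b26⊕b27⊕b30⊕b31 = 0⊕0⊕0⊕0⊕0⊕1⊕1⊕0⊕1⊕0⊕0⊕0⊕1⊕1⊕0⊕1 = 0
s4: b4⊕b5⊕b6⊕b7⊕b12⊕b13⊕b14⊕b15⊕b20⊕b21⊕b22⊕b23⊕b28⊕b29⊕b30⊕b31 = 0⊕1⊕0⊕0⊕0⊕0⊕1⊕0⊕0⊕1⊕0⊕0⊕1⊕1⊕0⊕1 = 0
s8: b8⊕b9⊕b10⊕b11⊕b12⊕b13⊕b14⊕b15⊕b24⊕b25⊕b26⊕b27⊕b28⊕b29⊕b30⊕b31 = 0⊕0⊕0⊕1⊕0⊕0⊕1⊕0⊕0⊕1⊕1⊕1⊕1⊕1⊕0⊕1 = 0
s16: b16⊕b17⊕b18⊕b19⊕b20⊕b21⊕b22⊕b23⊕b24⊕b25⊕b26⊕b27⊕b28⊕b29⊕b30⊕b31 = 1⊕0⊕1⊕0⊕0⊕1⊕0⊕0⊕0⊕1⊕1⊕1⊕1⊕1⊕0⊕1 = 1
Syndrome (s16...s1) = 10001 → position 17.

17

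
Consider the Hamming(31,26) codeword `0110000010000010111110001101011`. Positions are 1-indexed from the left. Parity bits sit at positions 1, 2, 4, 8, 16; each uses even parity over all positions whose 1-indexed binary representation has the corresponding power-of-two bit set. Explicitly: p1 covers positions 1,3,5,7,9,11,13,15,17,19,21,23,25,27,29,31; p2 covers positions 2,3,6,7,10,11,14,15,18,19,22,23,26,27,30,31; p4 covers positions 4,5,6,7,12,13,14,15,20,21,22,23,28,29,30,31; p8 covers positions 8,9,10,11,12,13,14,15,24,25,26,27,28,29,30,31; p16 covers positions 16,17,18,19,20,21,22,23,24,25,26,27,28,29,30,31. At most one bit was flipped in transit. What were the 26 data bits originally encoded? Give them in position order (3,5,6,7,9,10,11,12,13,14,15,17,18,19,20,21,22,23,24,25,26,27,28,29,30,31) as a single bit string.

s1: b1⊕b3⊕b5⊕b7⊕b9⊕b11⊕b13⊕b15⊕b17⊕b19⊕b21⊕b23⊕b25⊕b27⊕b29⊕b31 = 0⊕1⊕0⊕0⊕1⊕0⊕0⊕1⊕1⊕1⊕1⊕0⊕1⊕0⊕0⊕1 = 0
s2: b2⊕b3⊕b6⊕b7⊕b10⊕b11⊕b14⊕b15⊕b18⊕b19⊕b22⊕b23⊕b26⊕b27⊕b30⊕b31 = 1⊕1⊕0⊕0⊕0⊕0⊕0⊕1⊕1⊕1⊕0⊕0⊕1⊕0⊕1⊕1 = 0
s4: b4⊕b5⊕b6⊕b7⊕b12⊕b13⊕b14⊕b15⊕b20⊕b21⊕b22⊕b23⊕b28⊕b29⊕b30⊕b31 = 0⊕0⊕0⊕0⊕0⊕0⊕0⊕1⊕1⊕1⊕0⊕0⊕1⊕0⊕1⊕1 = 0
s8: b8⊕b9⊕b10⊕b11⊕b12⊕b13⊕b14⊕b15⊕b24⊕b25⊕b26⊕b27⊕b28⊕b29⊕b30⊕b31 = 0⊕1⊕0⊕0⊕0⊕0⊕0⊕1⊕0⊕1⊕1⊕0⊕1⊕0⊕1⊕1 = 1
s16: b16⊕b17⊕b18⊕b19⊕b20⊕b21⊕b22⊕b23⊕b24⊕b25⊕b26⊕b27⊕b28⊕b29⊕b30⊕b31 = 0⊕1⊕1⊕1⊕1⊕1⊕0⊕0⊕0⊕1⊕1⊕0⊕1⊕0⊕1⊕1 = 0
Syndrome (s16...s1) = 01000 → position 8.
Flip bit 8: corrected codeword = 0110000110000010111110001101011
Data bits at positions 3,5,6,7,9,10,11,12,13,14,15,17,18,19,20,21,22,23,24,25,26,27,28,29,30,31: 10001000001111110001101011

10001000001111110001101011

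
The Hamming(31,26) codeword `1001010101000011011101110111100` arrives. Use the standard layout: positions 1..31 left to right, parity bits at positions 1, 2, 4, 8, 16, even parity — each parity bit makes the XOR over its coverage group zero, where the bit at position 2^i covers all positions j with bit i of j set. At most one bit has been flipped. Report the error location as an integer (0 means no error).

s1: b1⊕b3⊕b5⊕b7⊕b9⊕b11⊕b13⊕b15⊕b17⊕b19⊕b21⊕b23⊕b25⊕b27⊕b29⊕b31 = 1⊕0⊕0⊕0⊕0⊕0⊕0⊕1⊕0⊕1⊕0⊕1⊕0⊕1⊕1⊕0 = 0
s2: b2⊕b3⊕b6⊕b7⊕b10⊕b11⊕b14⊕b15⊕b18⊕b19⊕b22⊕b23⊕b26⊕b27⊕b30⊕b31 = 0⊕0⊕1⊕0⊕1⊕0⊕0⊕1⊕1⊕1⊕1⊕1⊕1⊕1⊕0⊕0 = 1
s4: b4⊕b5⊕b6⊕b7⊕b12⊕b13⊕b14⊕b15⊕b20⊕b21⊕b22⊕b23⊕b28⊕b29⊕b30⊕b31 = 1⊕0⊕1⊕0⊕0⊕0⊕0⊕1⊕1⊕0⊕1⊕1⊕1⊕1⊕0⊕0 = 0
s8: b8⊕b9⊕b10⊕b11⊕b12⊕b13⊕b14⊕b15⊕b24⊕b25⊕b26⊕b27⊕b28⊕b29⊕b30⊕b31 = 1⊕0⊕1⊕0⊕0⊕0⊕0⊕1⊕1⊕0⊕1⊕1⊕1⊕1⊕0⊕0 = 0
s16: b16⊕b17⊕b18⊕b19⊕b20⊕b21⊕b22⊕b23⊕b24⊕b25⊕b26⊕b27⊕b28⊕b29⊕b30⊕b31 = 1⊕0⊕1⊕1⊕1⊕0⊕1⊕1⊕1⊕0⊕1⊕1⊕1⊕1⊕0⊕0 = 1
Syndrome (s16...s1) = 10010 → position 18.

18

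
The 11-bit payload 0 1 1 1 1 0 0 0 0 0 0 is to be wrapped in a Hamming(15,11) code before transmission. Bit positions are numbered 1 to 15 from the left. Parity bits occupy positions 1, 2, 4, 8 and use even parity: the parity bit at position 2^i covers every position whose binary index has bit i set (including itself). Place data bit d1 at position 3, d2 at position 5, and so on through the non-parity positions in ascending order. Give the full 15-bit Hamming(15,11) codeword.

100111111000000

Place data bits at non-power-of-two positions: b3=0, b5=1, b6=1, b7=1, b9=1, b10=0, b11=0, b12=0, b13=0, b14=0, b15=0.
p1 = XOR of data positions {3,5,7,9,11,13,15} = 0⊕1⊕1⊕1⊕0⊕0⊕0 = 1
p2 = XOR of data positions {3,6,7,10,11,14,15} = 0⊕1⊕1⊕0⊕0⊕0⊕0 = 0
p4 = XOR of data positions {5,6,7,12,13,14,15} = 1⊕1⊕1⊕0⊕0⊕0⊕0 = 1
p8 = XOR of data positions {9,10,11,12,13,14,15} = 1⊕0⊕0⊕0⊕0⊕0⊕0 = 1
Codeword b1..b15 = 100111111000000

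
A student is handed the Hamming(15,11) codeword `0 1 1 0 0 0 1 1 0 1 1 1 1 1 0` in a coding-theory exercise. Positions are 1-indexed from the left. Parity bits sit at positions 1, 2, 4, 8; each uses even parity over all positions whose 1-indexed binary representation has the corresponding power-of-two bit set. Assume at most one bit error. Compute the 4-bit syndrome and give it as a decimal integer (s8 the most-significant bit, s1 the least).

0

s1: b1⊕b3⊕b5⊕b7⊕b9⊕b11⊕b13⊕b15 = 0⊕1⊕0⊕1⊕0⊕1⊕1⊕0 = 0
s2: b2⊕b3⊕b6⊕b7⊕b10⊕b11⊕b14⊕b15 = 1⊕1⊕0⊕1⊕1⊕1⊕1⊕0 = 0
s4: b4⊕b5⊕b6⊕b7⊕b12⊕b13⊕b14⊕b15 = 0⊕0⊕0⊕1⊕1⊕1⊕1⊕0 = 0
s8: b8⊕b9⊕b10⊕b11⊕b12⊕b13⊕b14⊕b15 = 1⊕0⊕1⊕1⊕1⊕1⊕1⊕0 = 0
Syndrome (s8...s1) = 0000 → position 0 (no error).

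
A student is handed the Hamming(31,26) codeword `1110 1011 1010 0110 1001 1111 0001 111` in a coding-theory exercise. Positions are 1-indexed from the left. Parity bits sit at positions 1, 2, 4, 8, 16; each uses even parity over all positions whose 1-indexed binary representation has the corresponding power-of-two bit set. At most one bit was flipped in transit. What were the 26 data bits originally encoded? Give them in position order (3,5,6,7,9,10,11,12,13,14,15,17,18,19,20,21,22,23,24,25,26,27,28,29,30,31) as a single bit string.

11011010011100111110001111

s1: b1⊕b3⊕b5⊕b7⊕b9⊕b11⊕b13⊕b15⊕b17⊕b19⊕b21⊕b23⊕b25⊕b27⊕b29⊕b31 = 1⊕1⊕1⊕1⊕1⊕1⊕0⊕1⊕1⊕0⊕1⊕1⊕0⊕0⊕1⊕1 = 0
s2: b2⊕b3⊕b6⊕b7⊕b10⊕b11⊕b14⊕b15⊕b18⊕b19⊕b22⊕b23⊕b26⊕b27⊕b30⊕b31 = 1⊕1⊕0⊕1⊕0⊕1⊕1⊕1⊕0⊕0⊕1⊕1⊕0⊕0⊕1⊕1 = 0
s4: b4⊕b5⊕b6⊕b7⊕b12⊕b13⊕b14⊕b15⊕b20⊕b21⊕b22⊕b23⊕b28⊕b29⊕b30⊕b31 = 0⊕1⊕0⊕1⊕0⊕0⊕1⊕1⊕1⊕1⊕1⊕1⊕1⊕1⊕1⊕1 = 0
s8: b8⊕b9⊕b10⊕b11⊕b12⊕b13⊕b14⊕b15⊕b24⊕b25⊕b26⊕b27⊕b28⊕b29⊕b30⊕b31 = 1⊕1⊕0⊕1⊕0⊕0⊕1⊕1⊕1⊕0⊕0⊕0⊕1⊕1⊕1⊕1 = 0
s16: b16⊕b17⊕b18⊕b19⊕b20⊕b21⊕b22⊕b23⊕b24⊕b25⊕b26⊕b27⊕b28⊕b29⊕b30⊕b31 = 0⊕1⊕0⊕0⊕1⊕1⊕1⊕1⊕1⊕0⊕0⊕0⊕1⊕1⊕1⊕1 = 0
Syndrome (s16...s1) = 00000 → position 0 (no error).
No correction needed.
Data bits at positions 3,5,6,7,9,10,11,12,13,14,15,17,18,19,20,21,22,23,24,25,26,27,28,29,30,31: 11011010011100111110001111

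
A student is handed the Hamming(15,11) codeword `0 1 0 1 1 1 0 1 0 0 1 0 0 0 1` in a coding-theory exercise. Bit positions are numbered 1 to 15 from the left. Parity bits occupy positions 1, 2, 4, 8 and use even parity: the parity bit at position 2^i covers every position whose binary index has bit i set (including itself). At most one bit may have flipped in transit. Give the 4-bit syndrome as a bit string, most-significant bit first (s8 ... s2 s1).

s1: b1⊕b3⊕b5⊕b7⊕b9⊕b11⊕b13⊕b15 = 0⊕0⊕1⊕0⊕0⊕1⊕0⊕1 = 1
s2: b2⊕b3⊕b6⊕b7⊕b10⊕b11⊕b14⊕b15 = 1⊕0⊕1⊕0⊕0⊕1⊕0⊕1 = 0
s4: b4⊕b5⊕b6⊕b7⊕b12⊕b13⊕b14⊕b15 = 1⊕1⊕1⊕0⊕0⊕0⊕0⊕1 = 0
s8: b8⊕b9⊕b10⊕b11⊕b12⊕b13⊕b14⊕b15 = 1⊕0⊕0⊕1⊕0⊕0⊕0⊕1 = 1
Syndrome (s8...s1) = 1001 → position 9.

1001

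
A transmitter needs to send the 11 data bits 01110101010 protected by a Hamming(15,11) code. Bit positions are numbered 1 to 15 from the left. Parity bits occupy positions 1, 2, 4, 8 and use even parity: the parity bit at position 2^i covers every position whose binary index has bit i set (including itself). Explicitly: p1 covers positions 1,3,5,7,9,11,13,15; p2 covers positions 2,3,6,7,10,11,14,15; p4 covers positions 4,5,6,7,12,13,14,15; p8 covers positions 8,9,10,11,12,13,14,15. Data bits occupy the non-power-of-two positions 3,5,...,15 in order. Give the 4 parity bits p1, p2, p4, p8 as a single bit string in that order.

0011

Place data bits at non-power-of-two positions: b3=0, b5=1, b6=1, b7=1, b9=0, b10=1, b11=0, b12=1, b13=0, b14=1, b15=0.
p1 = XOR of data positions {3,5,7,9,11,13,15} = 0⊕1⊕1⊕0⊕0⊕0⊕0 = 0
p2 = XOR of data positions {3,6,7,10,11,14,15} = 0⊕1⊕1⊕1⊕0⊕1⊕0 = 0
p4 = XOR of data positions {5,6,7,12,13,14,15} = 1⊕1⊕1⊕1⊕0⊕1⊕0 = 1
p8 = XOR of data positions {9,10,11,12,13,14,15} = 0⊕1⊕0⊕1⊕0⊕1⊕0 = 1
Parity bits p1,p2,p4,p8 = 0011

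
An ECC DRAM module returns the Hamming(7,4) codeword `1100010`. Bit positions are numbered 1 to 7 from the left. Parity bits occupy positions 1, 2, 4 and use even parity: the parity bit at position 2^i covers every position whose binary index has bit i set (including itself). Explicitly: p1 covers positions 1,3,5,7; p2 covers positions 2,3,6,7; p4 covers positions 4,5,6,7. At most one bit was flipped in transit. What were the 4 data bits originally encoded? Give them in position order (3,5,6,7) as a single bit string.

0110

s1: b1⊕b3⊕b5⊕b7 = 1⊕0⊕0⊕0 = 1
s2: b2⊕b3⊕b6⊕b7 = 1⊕0⊕1⊕0 = 0
s4: b4⊕b5⊕b6⊕b7 = 0⊕0⊕1⊕0 = 1
Syndrome (s4...s1) = 101 → position 5.
Flip bit 5: corrected codeword = 1100110
Data bits at positions 3,5,6,7: 0110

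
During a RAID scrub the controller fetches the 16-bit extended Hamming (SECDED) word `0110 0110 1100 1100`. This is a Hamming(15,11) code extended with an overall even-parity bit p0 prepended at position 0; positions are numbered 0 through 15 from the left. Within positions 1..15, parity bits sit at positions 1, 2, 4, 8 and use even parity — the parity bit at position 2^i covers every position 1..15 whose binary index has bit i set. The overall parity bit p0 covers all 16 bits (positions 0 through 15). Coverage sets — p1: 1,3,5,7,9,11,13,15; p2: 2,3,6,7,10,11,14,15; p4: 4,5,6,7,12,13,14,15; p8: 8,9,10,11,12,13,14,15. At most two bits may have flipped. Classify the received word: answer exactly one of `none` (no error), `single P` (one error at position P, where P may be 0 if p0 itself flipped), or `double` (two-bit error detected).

s1: b1⊕b3⊕b5⊕b7⊕b9⊕b11⊕b13⊕b15 = 1⊕0⊕1⊕0⊕1⊕0⊕1⊕0 = 0
s2: b2⊕b3⊕b6⊕b7⊕b10⊕b11⊕b14⊕b15 = 1⊕0⊕1⊕0⊕0⊕0⊕0⊕0 = 0
s4: b4⊕b5⊕b6⊕b7⊕b12⊕b13⊕b14⊕b15 = 0⊕1⊕1⊕0⊕1⊕1⊕0⊕0 = 0
s8: b8⊕b9⊕b10⊕b11⊕b12⊕b13⊕b14⊕b15 = 1⊕1⊕0⊕0⊕1⊕1⊕0⊕0 = 0
Syndrome (s8...s1) = 0000 → position 0 (no error).
Overall parity (XOR of all 16 bits, including p0): 0⊕1⊕1⊕0⊕0⊕1⊕1⊕0⊕1⊕1⊕0⊕0⊕1⊕1⊕0⊕0 = 0
Overall=0, syndrome position=0 → no error.

none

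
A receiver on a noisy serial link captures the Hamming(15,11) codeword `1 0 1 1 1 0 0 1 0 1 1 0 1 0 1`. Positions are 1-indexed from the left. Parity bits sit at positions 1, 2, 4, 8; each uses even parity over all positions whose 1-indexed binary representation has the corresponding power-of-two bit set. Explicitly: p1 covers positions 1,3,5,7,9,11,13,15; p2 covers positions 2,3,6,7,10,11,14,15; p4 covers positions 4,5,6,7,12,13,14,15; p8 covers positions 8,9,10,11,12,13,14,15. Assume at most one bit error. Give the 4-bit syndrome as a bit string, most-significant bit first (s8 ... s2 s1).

1000

s1: b1⊕b3⊕b5⊕b7⊕b9⊕b11⊕b13⊕b15 = 1⊕1⊕1⊕0⊕0⊕1⊕1⊕1 = 0
s2: b2⊕b3⊕b6⊕b7⊕b10⊕b11⊕b14⊕b15 = 0⊕1⊕0⊕0⊕1⊕1⊕0⊕1 = 0
s4: b4⊕b5⊕b6⊕b7⊕b12⊕b13⊕b14⊕b15 = 1⊕1⊕0⊕0⊕0⊕1⊕0⊕1 = 0
s8: b8⊕b9⊕b10⊕b11⊕b12⊕b13⊕b14⊕b15 = 1⊕0⊕1⊕1⊕0⊕1⊕0⊕1 = 1
Syndrome (s8...s1) = 1000 → position 8.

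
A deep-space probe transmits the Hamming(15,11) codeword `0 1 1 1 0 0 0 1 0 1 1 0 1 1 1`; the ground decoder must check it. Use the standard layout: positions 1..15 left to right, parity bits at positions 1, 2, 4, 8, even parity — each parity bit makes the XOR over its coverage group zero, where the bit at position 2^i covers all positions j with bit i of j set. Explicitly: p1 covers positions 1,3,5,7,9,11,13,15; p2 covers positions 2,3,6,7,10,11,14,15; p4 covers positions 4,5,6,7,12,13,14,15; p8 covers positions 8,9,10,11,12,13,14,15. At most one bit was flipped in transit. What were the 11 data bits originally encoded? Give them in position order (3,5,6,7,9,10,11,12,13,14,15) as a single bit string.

s1: b1⊕b3⊕b5⊕b7⊕b9⊕b11⊕b13⊕b15 = 0⊕1⊕0⊕0⊕0⊕1⊕1⊕1 = 0
s2: b2⊕b3⊕b6⊕b7⊕b10⊕b11⊕b14⊕b15 = 1⊕1⊕0⊕0⊕1⊕1⊕1⊕1 = 0
s4: b4⊕b5⊕b6⊕b7⊕b12⊕b13⊕b14⊕b15 = 1⊕0⊕0⊕0⊕0⊕1⊕1⊕1 = 0
s8: b8⊕b9⊕b10⊕b11⊕b12⊕b13⊕b14⊕b15 = 1⊕0⊕1⊕1⊕0⊕1⊕1⊕1 = 0
Syndrome (s8...s1) = 0000 → position 0 (no error).
No correction needed.
Data bits at positions 3,5,6,7,9,10,11,12,13,14,15: 10000110111

10000110111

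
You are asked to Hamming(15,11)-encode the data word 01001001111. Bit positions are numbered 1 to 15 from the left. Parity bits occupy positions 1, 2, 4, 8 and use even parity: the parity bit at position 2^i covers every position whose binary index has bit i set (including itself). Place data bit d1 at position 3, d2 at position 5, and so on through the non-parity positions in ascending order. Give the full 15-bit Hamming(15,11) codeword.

000110011001111

Place data bits at non-power-of-two positions: b3=0, b5=1, b6=0, b7=0, b9=1, b10=0, b11=0, b12=1, b13=1, b14=1, b15=1.
p1 = XOR of data positions {3,5,7,9,11,13,15} = 0⊕1⊕0⊕1⊕0⊕1⊕1 = 0
p2 = XOR of data positions {3,6,7,10,11,14,15} = 0⊕0⊕0⊕0⊕0⊕1⊕1 = 0
p4 = XOR of data positions {5,6,7,12,13,14,15} = 1⊕0⊕0⊕1⊕1⊕1⊕1 = 1
p8 = XOR of data positions {9,10,11,12,13,14,15} = 1⊕0⊕0⊕1⊕1⊕1⊕1 = 1
Codeword b1..b15 = 000110011001111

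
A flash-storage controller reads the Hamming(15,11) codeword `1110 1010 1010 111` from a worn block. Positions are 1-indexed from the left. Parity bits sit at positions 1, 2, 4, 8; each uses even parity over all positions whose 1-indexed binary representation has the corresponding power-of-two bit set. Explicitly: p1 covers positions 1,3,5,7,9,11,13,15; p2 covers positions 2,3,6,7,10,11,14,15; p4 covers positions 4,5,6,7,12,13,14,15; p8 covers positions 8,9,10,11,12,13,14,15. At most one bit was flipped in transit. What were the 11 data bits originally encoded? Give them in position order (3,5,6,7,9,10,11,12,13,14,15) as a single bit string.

11011011111

s1: b1⊕b3⊕b5⊕b7⊕b9⊕b11⊕b13⊕b15 = 1⊕1⊕1⊕1⊕1⊕1⊕1⊕1 = 0
s2: b2⊕b3⊕b6⊕b7⊕b10⊕b11⊕b14⊕b15 = 1⊕1⊕0⊕1⊕0⊕1⊕1⊕1 = 0
s4: b4⊕b5⊕b6⊕b7⊕b12⊕b13⊕b14⊕b15 = 0⊕1⊕0⊕1⊕0⊕1⊕1⊕1 = 1
s8: b8⊕b9⊕b10⊕b11⊕b12⊕b13⊕b14⊕b15 = 0⊕1⊕0⊕1⊕0⊕1⊕1⊕1 = 1
Syndrome (s8...s1) = 1100 → position 12.
Flip bit 12: corrected codeword = 111010101011111
Data bits at positions 3,5,6,7,9,10,11,12,13,14,15: 11011011111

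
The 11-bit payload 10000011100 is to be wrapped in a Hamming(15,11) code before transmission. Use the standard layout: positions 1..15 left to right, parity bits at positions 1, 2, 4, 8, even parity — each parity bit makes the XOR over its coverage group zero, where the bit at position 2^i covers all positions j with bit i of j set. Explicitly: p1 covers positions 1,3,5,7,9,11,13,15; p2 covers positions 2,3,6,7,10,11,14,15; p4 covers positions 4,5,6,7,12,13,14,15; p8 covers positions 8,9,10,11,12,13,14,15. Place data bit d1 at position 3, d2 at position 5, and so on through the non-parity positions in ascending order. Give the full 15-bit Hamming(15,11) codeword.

101000010011100

Place data bits at non-power-of-two positions: b3=1, b5=0, b6=0, b7=0, b9=0, b10=0, b11=1, b12=1, b13=1, b14=0, b15=0.
p1 = XOR of data positions {3,5,7,9,11,13,15} = 1⊕0⊕0⊕0⊕1⊕1⊕0 = 1
p2 = XOR of data positions {3,6,7,10,11,14,15} = 1⊕0⊕0⊕0⊕1⊕0⊕0 = 0
p4 = XOR of data positions {5,6,7,12,13,14,15} = 0⊕0⊕0⊕1⊕1⊕0⊕0 = 0
p8 = XOR of data positions {9,10,11,12,13,14,15} = 0⊕0⊕1⊕1⊕1⊕0⊕0 = 1
Codeword b1..b15 = 101000010011100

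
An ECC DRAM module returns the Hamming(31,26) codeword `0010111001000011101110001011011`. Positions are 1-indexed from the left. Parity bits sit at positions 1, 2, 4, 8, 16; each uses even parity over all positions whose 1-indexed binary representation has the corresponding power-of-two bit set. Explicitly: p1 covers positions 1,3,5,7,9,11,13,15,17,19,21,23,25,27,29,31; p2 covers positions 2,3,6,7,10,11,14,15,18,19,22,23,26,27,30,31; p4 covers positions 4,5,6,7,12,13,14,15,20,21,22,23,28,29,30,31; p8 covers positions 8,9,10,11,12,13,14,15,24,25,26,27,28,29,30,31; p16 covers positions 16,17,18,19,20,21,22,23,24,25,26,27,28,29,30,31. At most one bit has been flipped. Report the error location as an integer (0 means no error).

s1: b1⊕b3⊕b5⊕b7⊕b9⊕b11⊕b13⊕b15⊕b17⊕b19⊕b21⊕b23⊕b25⊕b27⊕b29⊕b31 = 0⊕1⊕1⊕1⊕0⊕0⊕0⊕1⊕1⊕1⊕1⊕0⊕1⊕1⊕0⊕1 = 0
s2: b2⊕b3⊕b6⊕b7⊕b10⊕b11⊕b14⊕b15⊕b18⊕b19⊕b22⊕b23⊕b26⊕b27⊕b30⊕b31 = 0⊕1⊕1⊕1⊕1⊕0⊕0⊕1⊕0⊕1⊕0⊕0⊕0⊕1⊕1⊕1 = 1
s4: b4⊕b5⊕b6⊕b7⊕b12⊕b13⊕b14⊕b15⊕b20⊕b21⊕b22⊕b23⊕b28⊕b29⊕b30⊕b31 = 0⊕1⊕1⊕1⊕0⊕0⊕0⊕1⊕1⊕1⊕0⊕0⊕1⊕0⊕1⊕1 = 1
s8: b8⊕b9⊕b10⊕b11⊕b12⊕b13⊕b14⊕b15⊕b24⊕b25⊕b26⊕b27⊕b28⊕b29⊕b30⊕b31 = 0⊕0⊕1⊕0⊕0⊕0⊕0⊕1⊕0⊕1⊕0⊕1⊕1⊕0⊕1⊕1 = 1
s16: b16⊕b17⊕b18⊕b19⊕b20⊕b21⊕b22⊕b23⊕b24⊕b25⊕b26⊕b27⊕b28⊕b29⊕b30⊕b31 = 1⊕1⊕0⊕1⊕1⊕1⊕0⊕0⊕0⊕1⊕0⊕1⊕1⊕0⊕1⊕1 = 0
Syndrome (s16...s1) = 01110 → position 14.

14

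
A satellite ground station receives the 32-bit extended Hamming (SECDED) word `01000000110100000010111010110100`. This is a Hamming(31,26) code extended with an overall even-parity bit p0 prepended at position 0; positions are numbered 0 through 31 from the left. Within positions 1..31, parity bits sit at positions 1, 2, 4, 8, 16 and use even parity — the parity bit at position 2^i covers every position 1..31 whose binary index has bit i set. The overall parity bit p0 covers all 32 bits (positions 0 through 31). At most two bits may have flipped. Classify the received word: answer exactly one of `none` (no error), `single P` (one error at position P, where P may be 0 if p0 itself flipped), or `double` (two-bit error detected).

s1: b1⊕b3⊕b5⊕b7⊕b9⊕b11⊕b13⊕b15⊕b17⊕b19⊕b21⊕b23⊕b25⊕b27⊕b29⊕b31 = 1⊕0⊕0⊕0⊕1⊕1⊕0⊕0⊕0⊕0⊕1⊕0⊕0⊕1⊕1⊕0 = 0
s2: b2⊕b3⊕b6⊕b7⊕b10⊕b11⊕b14⊕b15⊕b18⊕b19⊕b22⊕b23⊕b26⊕b27⊕b30⊕b31 = 0⊕0⊕0⊕0⊕0⊕1⊕0⊕0⊕1⊕0⊕1⊕0⊕1⊕1⊕0⊕0 = 1
s4: b4⊕b5⊕b6⊕b7⊕b12⊕b13⊕b14⊕b15⊕b20⊕b21⊕b22⊕b23⊕b28⊕b29⊕b30⊕b31 = 0⊕0⊕0⊕0⊕0⊕0⊕0⊕0⊕1⊕1⊕1⊕0⊕0⊕1⊕0⊕0 = 0
s8: b8⊕b9⊕b10⊕b11⊕b12⊕b13⊕b14⊕b15⊕b24⊕b25⊕b26⊕b27⊕b28⊕b29⊕b30⊕b31 = 1⊕1⊕0⊕1⊕0⊕0⊕0⊕0⊕1⊕0⊕1⊕1⊕0⊕1⊕0⊕0 = 1
s16: b16⊕b17⊕b18⊕b19⊕b20⊕b21⊕b22⊕b23⊕b24⊕b25⊕b26⊕b27⊕b28⊕b29⊕b30⊕b31 = 0⊕0⊕1⊕0⊕1⊕1⊕1⊕0⊕1⊕0⊕1⊕1⊕0⊕1⊕0⊕0 = 0
Syndrome (s16...s1) = 01010 → position 10.
Overall parity (XOR of all 32 bits, including p0): 0⊕1⊕0⊕0⊕0⊕0⊕0⊕0⊕1⊕1⊕0⊕1⊕0⊕0⊕0⊕0⊕0⊕0⊕1⊕0⊕1⊕1⊕1⊕0⊕1⊕0⊕1⊕1⊕0⊕1⊕0⊕0 = 0
Overall=0, syndrome position=10 → double-bit error detected (uncorrectable).

double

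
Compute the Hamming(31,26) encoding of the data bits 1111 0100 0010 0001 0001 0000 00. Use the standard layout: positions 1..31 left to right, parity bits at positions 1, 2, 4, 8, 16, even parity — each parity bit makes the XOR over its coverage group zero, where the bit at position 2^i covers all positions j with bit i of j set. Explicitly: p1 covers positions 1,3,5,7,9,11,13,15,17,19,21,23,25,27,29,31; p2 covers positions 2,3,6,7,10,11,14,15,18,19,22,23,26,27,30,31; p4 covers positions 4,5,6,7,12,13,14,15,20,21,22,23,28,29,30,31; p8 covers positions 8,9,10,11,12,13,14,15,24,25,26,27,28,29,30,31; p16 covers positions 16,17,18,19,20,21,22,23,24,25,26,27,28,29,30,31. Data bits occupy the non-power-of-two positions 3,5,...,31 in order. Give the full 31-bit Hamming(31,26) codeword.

0111111101000010000010001000000

Place data bits at non-power-of-two positions: b3=1, b5=1, b6=1, b7=1, b9=0, b10=1, b11=0, b12=0, b13=0, b14=0, b15=1, b17=0, b18=0, b19=0, b20=0, b21=1, b22=0, b23=0, b24=0, b25=1, b26=0, b27=0, b28=0, b29=0, b30=0, b31=0.
p1 = XOR of data positions {3,5,7,9,11,13,15,17,19,21,23,25,27,29,31} = 1⊕1⊕1⊕0⊕0⊕0⊕1⊕0⊕0⊕1⊕0⊕1⊕0⊕0⊕0 = 0
p2 = XOR of data positions {3,6,7,10,11,14,15,18,19,22,23,26,27,30,31} = 1⊕1⊕1⊕1⊕0⊕0⊕1⊕0⊕0⊕0⊕0⊕0⊕0⊕0⊕0 = 1
p4 = XOR of data positions {5,6,7,12,13,14,15,20,21,22,23,28,29,30,31} = 1⊕1⊕1⊕0⊕0⊕0⊕1⊕0⊕1⊕0⊕0⊕0⊕0⊕0⊕0 = 1
p8 = XOR of data positions {9,10,11,12,13,14,15,24,25,26,27,28,29,30,31} = 0⊕1⊕0⊕0⊕0⊕0⊕1⊕0⊕1⊕0⊕0⊕0⊕0⊕0⊕0 = 1
p16 = XOR of data positions {17,18,19,20,21,22,23,24,25,26,27,28,29,30,31} = 0⊕0⊕0⊕0⊕1⊕0⊕0⊕0⊕1⊕0⊕0⊕0⊕0⊕0⊕0 = 0
Codeword b1..b31 = 0111111101000010000010001000000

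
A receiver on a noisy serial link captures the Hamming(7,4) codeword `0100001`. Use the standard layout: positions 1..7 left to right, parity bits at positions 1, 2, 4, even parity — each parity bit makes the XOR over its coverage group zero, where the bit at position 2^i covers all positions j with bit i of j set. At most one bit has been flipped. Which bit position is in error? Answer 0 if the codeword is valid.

5

s1: b1⊕b3⊕b5⊕b7 = 0⊕0⊕0⊕1 = 1
s2: b2⊕b3⊕b6⊕b7 = 1⊕0⊕0⊕1 = 0
s4: b4⊕b5⊕b6⊕b7 = 0⊕0⊕0⊕1 = 1
Syndrome (s4...s1) = 101 → position 5.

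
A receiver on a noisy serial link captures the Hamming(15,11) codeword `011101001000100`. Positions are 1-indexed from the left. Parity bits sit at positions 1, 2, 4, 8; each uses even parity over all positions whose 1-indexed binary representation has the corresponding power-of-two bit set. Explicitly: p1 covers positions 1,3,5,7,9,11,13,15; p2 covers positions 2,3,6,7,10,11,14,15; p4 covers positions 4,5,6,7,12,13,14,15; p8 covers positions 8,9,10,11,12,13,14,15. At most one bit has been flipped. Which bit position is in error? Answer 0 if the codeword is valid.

s1: b1⊕b3⊕b5⊕b7⊕b9⊕b11⊕b13⊕b15 = 0⊕1⊕0⊕0⊕1⊕0⊕1⊕0 = 1
s2: b2⊕b3⊕b6⊕b7⊕b10⊕b11⊕b14⊕b15 = 1⊕1⊕1⊕0⊕0⊕0⊕0⊕0 = 1
s4: b4⊕b5⊕b6⊕b7⊕b12⊕b13⊕b14⊕b15 = 1⊕0⊕1⊕0⊕0⊕1⊕0⊕0 = 1
s8: b8⊕b9⊕b10⊕b11⊕b12⊕b13⊕b14⊕b15 = 0⊕1⊕0⊕0⊕0⊕1⊕0⊕0 = 0
Syndrome (s8...s1) = 0111 → position 7.

7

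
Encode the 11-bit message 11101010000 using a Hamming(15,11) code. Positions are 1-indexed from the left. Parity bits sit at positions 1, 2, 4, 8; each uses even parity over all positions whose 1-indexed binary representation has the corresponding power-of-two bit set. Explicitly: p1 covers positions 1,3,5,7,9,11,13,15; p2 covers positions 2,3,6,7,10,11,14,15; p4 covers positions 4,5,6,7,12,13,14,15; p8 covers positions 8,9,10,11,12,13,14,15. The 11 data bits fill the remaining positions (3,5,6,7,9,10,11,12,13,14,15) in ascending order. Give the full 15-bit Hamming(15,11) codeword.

011011001010000

Place data bits at non-power-of-two positions: b3=1, b5=1, b6=1, b7=0, b9=1, b10=0, b11=1, b12=0, b13=0, b14=0, b15=0.
p1 = XOR of data positions {3,5,7,9,11,13,15} = 1⊕1⊕0⊕1⊕1⊕0⊕0 = 0
p2 = XOR of data positions {3,6,7,10,11,14,15} = 1⊕1⊕0⊕0⊕1⊕0⊕0 = 1
p4 = XOR of data positions {5,6,7,12,13,14,15} = 1⊕1⊕0⊕0⊕0⊕0⊕0 = 0
p8 = XOR of data positions {9,10,11,12,13,14,15} = 1⊕0⊕1⊕0⊕0⊕0⊕0 = 0
Codeword b1..b15 = 011011001010000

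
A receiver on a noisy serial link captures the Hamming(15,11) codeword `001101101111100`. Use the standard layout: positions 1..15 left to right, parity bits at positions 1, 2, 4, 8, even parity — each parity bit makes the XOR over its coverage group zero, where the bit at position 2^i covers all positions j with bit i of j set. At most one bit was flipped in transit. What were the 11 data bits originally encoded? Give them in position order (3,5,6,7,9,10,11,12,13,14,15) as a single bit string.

s1: b1⊕b3⊕b5⊕b7⊕b9⊕b11⊕b13⊕b15 = 0⊕1⊕0⊕1⊕1⊕1⊕1⊕0 = 1
s2: b2⊕b3⊕b6⊕b7⊕b10⊕b11⊕b14⊕b15 = 0⊕1⊕1⊕1⊕1⊕1⊕0⊕0 = 1
s4: b4⊕b5⊕b6⊕b7⊕b12⊕b13⊕b14⊕b15 = 1⊕0⊕1⊕1⊕1⊕1⊕0⊕0 = 1
s8: b8⊕b9⊕b10⊕b11⊕b12⊕b13⊕b14⊕b15 = 0⊕1⊕1⊕1⊕1⊕1⊕0⊕0 = 1
Syndrome (s8...s1) = 1111 → position 15.
Flip bit 15: corrected codeword = 001101101111101
Data bits at positions 3,5,6,7,9,10,11,12,13,14,15: 10111111101

10111111101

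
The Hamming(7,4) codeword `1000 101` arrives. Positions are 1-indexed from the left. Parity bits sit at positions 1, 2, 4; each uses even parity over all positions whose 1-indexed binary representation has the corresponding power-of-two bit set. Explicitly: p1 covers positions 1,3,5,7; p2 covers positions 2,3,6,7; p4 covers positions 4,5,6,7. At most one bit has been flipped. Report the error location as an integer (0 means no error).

3

s1: b1⊕b3⊕b5⊕b7 = 1⊕0⊕1⊕1 = 1
s2: b2⊕b3⊕b6⊕b7 = 0⊕0⊕0⊕1 = 1
s4: b4⊕b5⊕b6⊕b7 = 0⊕1⊕0⊕1 = 0
Syndrome (s4...s1) = 011 → position 3.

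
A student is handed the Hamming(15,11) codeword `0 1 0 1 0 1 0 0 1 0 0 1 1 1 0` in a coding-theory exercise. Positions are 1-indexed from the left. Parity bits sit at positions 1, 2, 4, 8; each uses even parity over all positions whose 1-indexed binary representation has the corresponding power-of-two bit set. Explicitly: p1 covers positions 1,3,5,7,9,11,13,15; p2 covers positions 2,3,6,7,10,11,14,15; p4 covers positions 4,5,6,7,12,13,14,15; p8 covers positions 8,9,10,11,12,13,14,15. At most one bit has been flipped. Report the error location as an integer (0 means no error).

s1: b1⊕b3⊕b5⊕b7⊕b9⊕b11⊕b13⊕b15 = 0⊕0⊕0⊕0⊕1⊕0⊕1⊕0 = 0
s2: b2⊕b3⊕b6⊕b7⊕b10⊕b11⊕b14⊕b15 = 1⊕0⊕1⊕0⊕0⊕0⊕1⊕0 = 1
s4: b4⊕b5⊕b6⊕b7⊕b12⊕b13⊕b14⊕b15 = 1⊕0⊕1⊕0⊕1⊕1⊕1⊕0 = 1
s8: b8⊕b9⊕b10⊕b11⊕b12⊕b13⊕b14⊕b15 = 0⊕1⊕0⊕0⊕1⊕1⊕1⊕0 = 0
Syndrome (s8...s1) = 0110 → position 6.

6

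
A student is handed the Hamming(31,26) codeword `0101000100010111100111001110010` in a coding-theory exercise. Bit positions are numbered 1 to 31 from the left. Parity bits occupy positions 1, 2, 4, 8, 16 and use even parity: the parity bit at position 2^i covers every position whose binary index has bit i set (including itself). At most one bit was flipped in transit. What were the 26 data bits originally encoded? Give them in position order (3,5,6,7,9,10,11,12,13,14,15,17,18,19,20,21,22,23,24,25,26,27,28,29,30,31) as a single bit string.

s1: b1⊕b3⊕b5⊕b7⊕b9⊕b11⊕b13⊕b15⊕b17⊕b19⊕b21⊕b23⊕b25⊕b27⊕b29⊕b31 = 0⊕0⊕0⊕0⊕0⊕0⊕0⊕1⊕1⊕0⊕1⊕0⊕1⊕1⊕0⊕0 = 1
s2: b2⊕b3⊕b6⊕b7⊕b10⊕b11⊕b14⊕b15⊕b18⊕b19⊕b22⊕b23⊕b26⊕b27⊕b30⊕b31 = 1⊕0⊕0⊕0⊕0⊕0⊕1⊕1⊕0⊕0⊕1⊕0⊕1⊕1⊕1⊕0 = 1
s4: b4⊕b5⊕b6⊕b7⊕b12⊕b13⊕b14⊕b15⊕b20⊕b21⊕b22⊕b23⊕b28⊕b29⊕b30⊕b31 = 1⊕0⊕0⊕0⊕1⊕0⊕1⊕1⊕1⊕1⊕1⊕0⊕0⊕0⊕1⊕0 = 0
s8: b8⊕b9⊕b10⊕b11⊕b12⊕b13⊕b14⊕b15⊕b24⊕b25⊕b26⊕b27⊕b28⊕b29⊕b30⊕b31 = 1⊕0⊕0⊕0⊕1⊕0⊕1⊕1⊕0⊕1⊕1⊕1⊕0⊕0⊕1⊕0 = 0
s16: b16⊕b17⊕b18⊕b19⊕b20⊕b21⊕b22⊕b23⊕b24⊕b25⊕b26⊕b27⊕b28⊕b29⊕b30⊕b31 = 1⊕1⊕0⊕0⊕1⊕1⊕1⊕0⊕0⊕1⊕1⊕1⊕0⊕0⊕1⊕0 = 1
Syndrome (s16...s1) = 10011 → position 19.
Flip bit 19: corrected codeword = 0101000100010111101111001110010
Data bits at positions 3,5,6,7,9,10,11,12,13,14,15,17,18,19,20,21,22,23,24,25,26,27,28,29,30,31: 00000001011101111001110010

00000001011101111001110010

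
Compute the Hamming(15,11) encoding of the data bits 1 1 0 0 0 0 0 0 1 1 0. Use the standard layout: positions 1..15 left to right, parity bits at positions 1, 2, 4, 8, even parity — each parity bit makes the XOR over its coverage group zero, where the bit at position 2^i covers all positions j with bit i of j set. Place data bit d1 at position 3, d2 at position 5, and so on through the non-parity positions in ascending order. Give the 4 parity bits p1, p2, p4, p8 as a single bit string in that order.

Place data bits at non-power-of-two positions: b3=1, b5=1, b6=0, b7=0, b9=0, b10=0, b11=0, b12=0, b13=1, b14=1, b15=0.
p1 = XOR of data positions {3,5,7,9,11,13,15} = 1⊕1⊕0⊕0⊕0⊕1⊕0 = 1
p2 = XOR of data positions {3,6,7,10,11,14,15} = 1⊕0⊕0⊕0⊕0⊕1⊕0 = 0
p4 = XOR of data positions {5,6,7,12,13,14,15} = 1⊕0⊕0⊕0⊕1⊕1⊕0 = 1
p8 = XOR of data positions {9,10,11,12,13,14,15} = 0⊕0⊕0⊕0⊕1⊕1⊕0 = 0
Parity bits p1,p2,p4,p8 = 1010

1010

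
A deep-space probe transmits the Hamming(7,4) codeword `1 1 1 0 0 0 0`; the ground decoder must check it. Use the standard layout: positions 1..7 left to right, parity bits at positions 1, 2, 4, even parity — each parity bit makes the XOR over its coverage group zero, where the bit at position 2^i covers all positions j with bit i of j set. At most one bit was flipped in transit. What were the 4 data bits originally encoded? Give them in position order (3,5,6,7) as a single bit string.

1000

s1: b1⊕b3⊕b5⊕b7 = 1⊕1⊕0⊕0 = 0
s2: b2⊕b3⊕b6⊕b7 = 1⊕1⊕0⊕0 = 0
s4: b4⊕b5⊕b6⊕b7 = 0⊕0⊕0⊕0 = 0
Syndrome (s4...s1) = 000 → position 0 (no error).
No correction needed.
Data bits at positions 3,5,6,7: 1000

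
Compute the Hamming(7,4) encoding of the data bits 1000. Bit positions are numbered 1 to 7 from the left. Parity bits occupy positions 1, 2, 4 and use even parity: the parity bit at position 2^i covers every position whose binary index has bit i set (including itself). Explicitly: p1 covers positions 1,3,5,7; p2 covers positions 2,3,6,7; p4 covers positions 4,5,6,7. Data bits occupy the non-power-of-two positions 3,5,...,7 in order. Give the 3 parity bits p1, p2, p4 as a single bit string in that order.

110

Place data bits at non-power-of-two positions: b3=1, b5=0, b6=0, b7=0.
p1 = XOR of data positions {3,5,7} = 1⊕0⊕0 = 1
p2 = XOR of data positions {3,6,7} = 1⊕0⊕0 = 1
p4 = XOR of data positions {5,6,7} = 0⊕0⊕0 = 0
Parity bits p1,p2,p4 = 110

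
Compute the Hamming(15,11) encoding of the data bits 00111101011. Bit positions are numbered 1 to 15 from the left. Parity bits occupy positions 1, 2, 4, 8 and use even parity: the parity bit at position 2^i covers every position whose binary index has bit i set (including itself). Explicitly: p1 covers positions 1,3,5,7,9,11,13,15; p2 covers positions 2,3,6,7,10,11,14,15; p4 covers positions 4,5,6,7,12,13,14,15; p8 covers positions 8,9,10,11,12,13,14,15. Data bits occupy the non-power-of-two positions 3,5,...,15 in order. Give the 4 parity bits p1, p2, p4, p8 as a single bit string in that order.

Place data bits at non-power-of-two positions: b3=0, b5=0, b6=1, b7=1, b9=1, b10=1, b11=0, b12=1, b13=0, b14=1, b15=1.
p1 = XOR of data positions {3,5,7,9,11,13,15} = 0⊕0⊕1⊕1⊕0⊕0⊕1 = 1
p2 = XOR of data positions {3,6,7,10,11,14,15} = 0⊕1⊕1⊕1⊕0⊕1⊕1 = 1
p4 = XOR of data positions {5,6,7,12,13,14,15} = 0⊕1⊕1⊕1⊕0⊕1⊕1 = 1
p8 = XOR of data positions {9,10,11,12,13,14,15} = 1⊕1⊕0⊕1⊕0⊕1⊕1 = 1
Parity bits p1,p2,p4,p8 = 1111

1111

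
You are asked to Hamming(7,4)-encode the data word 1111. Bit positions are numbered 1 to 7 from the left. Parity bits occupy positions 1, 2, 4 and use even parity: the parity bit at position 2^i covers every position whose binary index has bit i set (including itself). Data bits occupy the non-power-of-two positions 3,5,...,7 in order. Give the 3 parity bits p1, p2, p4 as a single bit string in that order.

111

Place data bits at non-power-of-two positions: b3=1, b5=1, b6=1, b7=1.
p1 = XOR of data positions {3,5,7} = 1⊕1⊕1 = 1
p2 = XOR of data positions {3,6,7} = 1⊕1⊕1 = 1
p4 = XOR of data positions {5,6,7} = 1⊕1⊕1 = 1
Parity bits p1,p2,p4 = 111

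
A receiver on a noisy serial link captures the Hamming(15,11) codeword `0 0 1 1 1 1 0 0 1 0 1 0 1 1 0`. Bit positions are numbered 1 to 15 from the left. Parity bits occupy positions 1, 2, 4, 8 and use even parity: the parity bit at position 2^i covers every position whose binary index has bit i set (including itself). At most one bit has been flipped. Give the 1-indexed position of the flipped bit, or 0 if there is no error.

5

s1: b1⊕b3⊕b5⊕b7⊕b9⊕b11⊕b13⊕b15 = 0⊕1⊕1⊕0⊕1⊕1⊕1⊕0 = 1
s2: b2⊕b3⊕b6⊕b7⊕b10⊕b11⊕b14⊕b15 = 0⊕1⊕1⊕0⊕0⊕1⊕1⊕0 = 0
s4: b4⊕b5⊕b6⊕b7⊕b12⊕b13⊕b14⊕b15 = 1⊕1⊕1⊕0⊕0⊕1⊕1⊕0 = 1
s8: b8⊕b9⊕b10⊕b11⊕b12⊕b13⊕b14⊕b15 = 0⊕1⊕0⊕1⊕0⊕1⊕1⊕0 = 0
Syndrome (s8...s1) = 0101 → position 5.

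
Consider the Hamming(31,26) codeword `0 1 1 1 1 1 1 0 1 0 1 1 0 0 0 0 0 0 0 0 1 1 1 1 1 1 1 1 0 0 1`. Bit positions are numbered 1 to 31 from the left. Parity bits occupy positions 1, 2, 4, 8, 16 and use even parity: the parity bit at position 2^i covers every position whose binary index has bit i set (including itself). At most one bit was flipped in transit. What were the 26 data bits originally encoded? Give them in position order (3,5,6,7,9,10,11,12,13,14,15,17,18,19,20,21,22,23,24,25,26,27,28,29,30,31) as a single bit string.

11111011000000011101111001

s1: b1⊕b3⊕b5⊕b7⊕b9⊕b11⊕b13⊕b15⊕b17⊕b19⊕b21⊕b23⊕b25⊕b27⊕b29⊕b31 = 0⊕1⊕1⊕1⊕1⊕1⊕0⊕0⊕0⊕0⊕1⊕1⊕1⊕1⊕0⊕1 = 0
s2: b2⊕b3⊕b6⊕b7⊕b10⊕b11⊕b14⊕b15⊕b18⊕b19⊕b22⊕b23⊕b26⊕b27⊕b30⊕b31 = 1⊕1⊕1⊕1⊕0⊕1⊕0⊕0⊕0⊕0⊕1⊕1⊕1⊕1⊕0⊕1 = 0
s4: b4⊕b5⊕b6⊕b7⊕b12⊕b13⊕b14⊕b15⊕b20⊕b21⊕b22⊕b23⊕b28⊕b29⊕b30⊕b31 = 1⊕1⊕1⊕1⊕1⊕0⊕0⊕0⊕0⊕1⊕1⊕1⊕1⊕0⊕0⊕1 = 0
s8: b8⊕b9⊕b10⊕b11⊕b12⊕b13⊕b14⊕b15⊕b24⊕b25⊕b26⊕b27⊕b28⊕b29⊕b30⊕b31 = 0⊕1⊕0⊕1⊕1⊕0⊕0⊕0⊕1⊕1⊕1⊕1⊕1⊕0⊕0⊕1 = 1
s16: b16⊕b17⊕b18⊕b19⊕b20⊕b21⊕b22⊕b23⊕b24⊕b25⊕b26⊕b27⊕b28⊕b29⊕b30⊕b31 = 0⊕0⊕0⊕0⊕0⊕1⊕1⊕1⊕1⊕1⊕1⊕1⊕1⊕0⊕0⊕1 = 1
Syndrome (s16...s1) = 11000 → position 24.
Flip bit 24: corrected codeword = 0111111010110000000011101111001
Data bits at positions 3,5,6,7,9,10,11,12,13,14,15,17,18,19,20,21,22,23,24,25,26,27,28,29,30,31: 11111011000000011101111001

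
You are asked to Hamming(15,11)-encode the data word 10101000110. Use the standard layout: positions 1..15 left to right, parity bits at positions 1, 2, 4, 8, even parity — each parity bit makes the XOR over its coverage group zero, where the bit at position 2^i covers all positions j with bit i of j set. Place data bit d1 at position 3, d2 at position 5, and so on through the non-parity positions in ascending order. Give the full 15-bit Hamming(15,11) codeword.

111101011000110

Place data bits at non-power-of-two positions: b3=1, b5=0, b6=1, b7=0, b9=1, b10=0, b11=0, b12=0, b13=1, b14=1, b15=0.
p1 = XOR of data positions {3,5,7,9,11,13,15} = 1⊕0⊕0⊕1⊕0⊕1⊕0 = 1
p2 = XOR of data positions {3,6,7,10,11,14,15} = 1⊕1⊕0⊕0⊕0⊕1⊕0 = 1
p4 = XOR of data positions {5,6,7,12,13,14,15} = 0⊕1⊕0⊕0⊕1⊕1⊕0 = 1
p8 = XOR of data positions {9,10,11,12,13,14,15} = 1⊕0⊕0⊕0⊕1⊕1⊕0 = 1
Codeword b1..b15 = 111101011000110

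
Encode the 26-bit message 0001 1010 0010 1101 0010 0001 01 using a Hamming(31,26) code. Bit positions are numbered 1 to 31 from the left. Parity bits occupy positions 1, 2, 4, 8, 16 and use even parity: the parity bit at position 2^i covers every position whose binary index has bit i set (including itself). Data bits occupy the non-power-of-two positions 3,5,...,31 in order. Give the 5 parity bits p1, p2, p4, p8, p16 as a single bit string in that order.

00100

Place data bits at non-power-of-two positions: b3=0, b5=0, b6=0, b7=1, b9=1, b10=0, b11=1, b12=0, b13=0, b14=0, b15=1, b17=0, b18=1, b19=1, b20=0, b21=1, b22=0, b23=0, b24=1, b25=0, b26=0, b27=0, b28=0, b29=1, b30=0, b31=1.
p1 = XOR of data positions {3,5,7,9,11,13,15,17,19,21,23,25,27,29,31} = 0⊕0⊕1⊕1⊕1⊕0⊕1⊕0⊕1⊕1⊕0⊕0⊕0⊕1⊕1 = 0
p2 = XOR of data positions {3,6,7,10,11,14,15,18,19,22,23,26,27,30,31} = 0⊕0⊕1⊕0⊕1⊕0⊕1⊕1⊕1⊕0⊕0⊕0⊕0⊕0⊕1 = 0
p4 = XOR of data positions {5,6,7,12,13,14,15,20,21,22,23,28,29,30,31} = 0⊕0⊕1⊕0⊕0⊕0⊕1⊕0⊕1⊕0⊕0⊕0⊕1⊕0⊕1 = 1
p8 = XOR of data positions {9,10,11,12,13,14,15,24,25,26,27,28,29,30,31} = 1⊕0⊕1⊕0⊕0⊕0⊕1⊕1⊕0⊕0⊕0⊕0⊕1⊕0⊕1 = 0
p16 = XOR of data positions {17,18,19,20,21,22,23,24,25,26,27,28,29,30,31} = 0⊕1⊕1⊕0⊕1⊕0⊕0⊕1⊕0⊕0⊕0⊕0⊕1⊕0⊕1 = 0
Parity bits p1,p2,p4,p8,p16 = 00100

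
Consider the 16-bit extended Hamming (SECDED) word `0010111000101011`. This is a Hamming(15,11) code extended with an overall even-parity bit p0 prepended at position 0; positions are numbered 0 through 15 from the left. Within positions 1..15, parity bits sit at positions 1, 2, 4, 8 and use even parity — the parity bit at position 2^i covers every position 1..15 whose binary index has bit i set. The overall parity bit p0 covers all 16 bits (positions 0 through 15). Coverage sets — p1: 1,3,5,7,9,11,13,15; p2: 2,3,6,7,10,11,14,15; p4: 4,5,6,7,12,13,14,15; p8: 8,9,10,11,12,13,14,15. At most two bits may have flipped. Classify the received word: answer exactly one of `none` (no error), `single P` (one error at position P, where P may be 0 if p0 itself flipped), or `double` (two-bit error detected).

double

s1: b1⊕b3⊕b5⊕b7⊕b9⊕b11⊕b13⊕b15 = 0⊕0⊕1⊕0⊕0⊕0⊕0⊕1 = 0
s2: b2⊕b3⊕b6⊕b7⊕b10⊕b11⊕b14⊕b15 = 1⊕0⊕1⊕0⊕1⊕0⊕1⊕1 = 1
s4: b4⊕b5⊕b6⊕b7⊕b12⊕b13⊕b14⊕b15 = 1⊕1⊕1⊕0⊕1⊕0⊕1⊕1 = 0
s8: b8⊕b9⊕b10⊕b11⊕b12⊕b13⊕b14⊕b15 = 0⊕0⊕1⊕0⊕1⊕0⊕1⊕1 = 0
Syndrome (s8...s1) = 0010 → position 2.
Overall parity (XOR of all 16 bits, including p0): 0⊕0⊕1⊕0⊕1⊕1⊕1⊕0⊕0⊕0⊕1⊕0⊕1⊕0⊕1⊕1 = 0
Overall=0, syndrome position=2 → double-bit error detected (uncorrectable).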